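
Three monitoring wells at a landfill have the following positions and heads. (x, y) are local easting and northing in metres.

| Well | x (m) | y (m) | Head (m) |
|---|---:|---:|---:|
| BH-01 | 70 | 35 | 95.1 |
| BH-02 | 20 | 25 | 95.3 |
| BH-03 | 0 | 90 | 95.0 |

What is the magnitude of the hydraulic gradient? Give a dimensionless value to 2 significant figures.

0.0062

Three-point gradient (reference BH-01): Δ to BH-02 = (-50, -10, +0.2), Δ to BH-03 = (-70, 55, -0.1).
∂h/∂x = -0.002899, ∂h/∂y = -0.005507 (det = -3450).
|∇h| = √(-0.002899² + -0.005507²) = 0.006223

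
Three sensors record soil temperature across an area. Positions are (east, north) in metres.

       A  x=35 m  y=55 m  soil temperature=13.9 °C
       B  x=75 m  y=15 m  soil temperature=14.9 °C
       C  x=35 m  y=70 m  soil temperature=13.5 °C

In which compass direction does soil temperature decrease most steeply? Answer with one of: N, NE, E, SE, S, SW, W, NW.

N

With T = a·x + b·y + c and A as origin, the differences give:
  40·a + (-40)·b = +1.0
  0·a + 15·b = -0.4
Eliminate b (×15 and ×(-40), subtract): 600·a = -1.00 → a = ∂T/∂x = -0.001667
Back-substitute: b = ∂T/∂y = -0.02667.
Steepest decrease is along −∇f = (+0.001667 E, +0.02667 N) → north.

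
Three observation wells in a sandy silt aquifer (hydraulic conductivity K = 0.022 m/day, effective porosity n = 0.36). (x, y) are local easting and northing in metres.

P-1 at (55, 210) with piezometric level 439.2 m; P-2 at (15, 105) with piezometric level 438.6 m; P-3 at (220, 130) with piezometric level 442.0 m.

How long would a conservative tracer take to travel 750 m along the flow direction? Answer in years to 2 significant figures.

With h = a·x + b·y + c and P-1 as origin, the differences give:
  (-40)·a + (-105)·b = -0.6
  165·a + (-80)·b = +2.8
Eliminate b (×(-80) and ×(-105), subtract): 20525·a = 342.00 → a = ∂h/∂x = +0.01666
Back-substitute: b = ∂h/∂y = -0.0006334.
|∇h| = √(0.01666² + -0.0006334²) = 0.01667
Seepage velocity v = K·i/n = 0.022 × 0.01667 / 0.36 = 0.001019 m/day.
t = 750 / 0.001019 = 7.36e+05 days = 2.02e+03 years.

2000 years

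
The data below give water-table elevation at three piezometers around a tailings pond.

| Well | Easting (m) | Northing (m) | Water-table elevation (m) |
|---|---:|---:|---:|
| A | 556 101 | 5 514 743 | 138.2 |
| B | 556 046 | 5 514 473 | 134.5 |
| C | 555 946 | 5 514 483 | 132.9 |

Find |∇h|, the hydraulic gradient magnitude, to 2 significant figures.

Taking A as reference: B−A = (-55, -270, -3.7); C−A = (-155, -260, -5.3).
Determinant of the coordinate differences = (-55)·(-260) − (-155)·(-270) = -27550.
∂h/∂x = [(-3.7)·(-260) − (-5.3)·(-270)] / -27550 = +0.01702
∂h/∂y = [(-55)·(-5.3) − (-155)·(-3.7)] / -27550 = +0.01024
|∇h| = √(0.01702² + 0.01024²) = 0.01986

0.020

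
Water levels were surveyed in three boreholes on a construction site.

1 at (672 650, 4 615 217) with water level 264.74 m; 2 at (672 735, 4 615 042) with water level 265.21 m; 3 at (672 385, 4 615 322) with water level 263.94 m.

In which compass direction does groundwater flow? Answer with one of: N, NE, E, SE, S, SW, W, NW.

Taking 1 as reference: 2−1 = (85, -175, +0.47); 3−1 = (-265, 105, -0.80).
Solve a·Δx + b·Δy = Δh: det = 85·105 − (-265)·(-175) = -37450.
∂h/∂x = [(+0.47)·105 − (-0.80)·(-175)] / -37450 = +0.002421
∂h/∂y = [85·(-0.80) − (-265)·(+0.47)] / -37450 = -0.001510
Flow = −∇h = (-0.002421 east, +0.001510 north), which points northwest.

NW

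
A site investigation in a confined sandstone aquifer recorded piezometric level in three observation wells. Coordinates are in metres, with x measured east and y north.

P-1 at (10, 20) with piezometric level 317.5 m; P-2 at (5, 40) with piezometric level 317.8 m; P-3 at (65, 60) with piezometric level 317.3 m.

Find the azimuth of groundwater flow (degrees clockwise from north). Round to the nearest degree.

With h = a·x + b·y + c and P-1 as origin, the differences give:
  (-5)·a + 20·b = +0.3
  55·a + 40·b = -0.2
Eliminate b (×40 and ×20, subtract): -1300·a = 16.00 → a = ∂h/∂x = -0.01231
Back-substitute: b = ∂h/∂y = +0.01192.
Flow direction (−∇h) has components (+0.01231 E, -0.01192 N).
Azimuth = atan2(E, N) = atan2(+0.01231, -0.01192) = 134.1° ≈ 134°.

134°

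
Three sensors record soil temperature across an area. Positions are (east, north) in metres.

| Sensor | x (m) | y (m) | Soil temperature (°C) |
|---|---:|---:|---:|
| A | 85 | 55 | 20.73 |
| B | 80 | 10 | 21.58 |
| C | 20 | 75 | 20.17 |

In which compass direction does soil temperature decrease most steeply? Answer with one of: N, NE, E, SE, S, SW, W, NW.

N

Differences from A: to B (Δx, Δy, Δh) = (-5, -45, +0.85); to C = (-65, 20, -0.56).
Determinant of the coordinate differences = (-5)·20 − (-65)·(-45) = -3025.
∂T/∂x = [(+0.85)·20 − (-0.56)·(-45)] / -3025 = +0.002711
∂T/∂y = [(-5)·(-0.56) − (-65)·(+0.85)] / -3025 = -0.01919
Steepest decrease is along −∇f = (-0.002711 E, +0.01919 N) → north.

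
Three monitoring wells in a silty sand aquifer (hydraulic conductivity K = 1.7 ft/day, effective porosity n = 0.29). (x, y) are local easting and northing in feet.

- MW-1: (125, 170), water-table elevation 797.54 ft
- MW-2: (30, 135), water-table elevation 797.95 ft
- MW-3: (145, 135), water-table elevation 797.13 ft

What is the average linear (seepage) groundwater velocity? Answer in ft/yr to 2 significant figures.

22 ft/yr

Taking MW-1 as reference: MW-2−MW-1 = (-95, -35, +0.41); MW-3−MW-1 = (20, -35, -0.41).
Solve a·Δx + b·Δy = Δh: det = (-95)·(-35) − 20·(-35) = 4025.
∂h/∂x = [(+0.41)·(-35) − (-0.41)·(-35)] / 4025 = -0.007130
∂h/∂y = [(-95)·(-0.41) − 20·(+0.41)] / 4025 = +0.007640
|∇h| = √(-0.007130² + 0.007640²) = 0.01045
Seepage velocity v = K·i/n = 1.7 × 0.01045 / 0.29 = 0.06126 ft/day = 22.38 ft/yr.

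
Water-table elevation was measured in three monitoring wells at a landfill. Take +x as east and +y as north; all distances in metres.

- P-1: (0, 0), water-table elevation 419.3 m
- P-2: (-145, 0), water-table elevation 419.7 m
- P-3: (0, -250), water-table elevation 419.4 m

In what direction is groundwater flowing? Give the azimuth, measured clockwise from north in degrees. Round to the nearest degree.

∂h/∂x = (419.7 − 419.3) / (-145 − 0) = -0.002759
∂h/∂y = (419.4 − 419.3) / (-250 − 0) = -0.0004000
Flow direction (−∇h) has components (+0.002759 E, +0.0004000 N).
Azimuth = atan2(E, N) = atan2(+0.002759, +0.0004000) = 81.7° ≈ 082°.

082°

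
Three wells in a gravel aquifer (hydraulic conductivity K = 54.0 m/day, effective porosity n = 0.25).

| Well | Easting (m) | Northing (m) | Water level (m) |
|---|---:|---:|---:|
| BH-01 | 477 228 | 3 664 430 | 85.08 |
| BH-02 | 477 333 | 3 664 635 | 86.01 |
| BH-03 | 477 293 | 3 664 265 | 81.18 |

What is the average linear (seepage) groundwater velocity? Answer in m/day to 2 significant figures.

5.6 m/day

With h = a·x + b·y + c and BH-01 as origin, the differences give:
  105·a + 205·b = +0.93
  65·a + (-165)·b = -3.90
Eliminate b (×(-165) and ×205, subtract): -30650·a = 646.050 → a = ∂h/∂x = -0.02108
Back-substitute: b = ∂h/∂y = +0.01533.
|∇h| = √(-0.02108² + 0.01533²) = 0.02606
Seepage velocity v = K·i/n = 54.0 × 0.02606 / 0.25 = 5.629 m/day.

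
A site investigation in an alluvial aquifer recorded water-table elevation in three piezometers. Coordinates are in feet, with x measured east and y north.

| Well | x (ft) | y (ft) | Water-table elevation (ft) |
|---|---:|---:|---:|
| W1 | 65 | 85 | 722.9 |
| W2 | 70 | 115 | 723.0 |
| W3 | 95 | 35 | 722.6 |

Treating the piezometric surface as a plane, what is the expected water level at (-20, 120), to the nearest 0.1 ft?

723.3 ft

With h = a·x + b·y + c and W1 as origin, the differences give:
  5·a + 30·b = +0.1
  30·a + (-50)·b = -0.3
Eliminate b (×(-50) and ×30, subtract): -1150·a = 4.00 → a = ∂h/∂x = -0.003478
Back-substitute: b = ∂h/∂y = +0.003913.
h(-20, 120) = 722.9 + (-0.003478)·(-85) + (+0.003913)·(35) = 722.9 +0.296 +0.137 = 723.333 ft.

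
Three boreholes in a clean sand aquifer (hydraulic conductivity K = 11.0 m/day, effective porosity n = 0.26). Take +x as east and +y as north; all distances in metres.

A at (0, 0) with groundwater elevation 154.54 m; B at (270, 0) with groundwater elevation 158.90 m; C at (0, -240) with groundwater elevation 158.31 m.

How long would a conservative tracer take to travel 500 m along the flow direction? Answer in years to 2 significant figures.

1.4 years

∂h/∂x = (158.90 − 154.54) / (270 − 0) = +0.01615
∂h/∂y = (158.31 − 154.54) / (-240 − 0) = -0.01571
|∇h| = √(0.01615² + -0.01571²) = 0.02253
Seepage velocity v = K·i/n = 11.0 × 0.02253 / 0.26 = 0.9532 m/day.
t = 500 / 0.9532 = 524.5 days = 1.44 years.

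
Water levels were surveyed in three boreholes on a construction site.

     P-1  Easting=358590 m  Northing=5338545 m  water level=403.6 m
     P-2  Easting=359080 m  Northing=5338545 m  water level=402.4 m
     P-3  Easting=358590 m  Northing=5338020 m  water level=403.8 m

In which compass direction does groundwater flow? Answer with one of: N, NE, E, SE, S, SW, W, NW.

∂h/∂x = (402.4 − 403.6) / (359080 − 358590) = -0.002449
∂h/∂y = (403.8 − 403.6) / (5338020 − 5338545) = -0.0003810
Flow = −∇h = (+0.002449 east, +0.0003810 north), which points east.

E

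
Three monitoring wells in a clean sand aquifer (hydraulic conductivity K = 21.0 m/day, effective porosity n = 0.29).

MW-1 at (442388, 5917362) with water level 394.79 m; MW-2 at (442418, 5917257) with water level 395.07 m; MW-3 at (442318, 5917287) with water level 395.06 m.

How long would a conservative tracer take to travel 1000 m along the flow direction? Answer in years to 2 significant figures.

Differences from MW-1: to MW-2 (Δx, Δy, Δh) = (30, -105, +0.28); to MW-3 = (-70, -75, +0.27).
Solve a·Δx + b·Δy = Δh: det = 30·(-75) − (-70)·(-105) = -9600.
∂h/∂x = [(+0.28)·(-75) − (+0.27)·(-105)] / -9600 = -0.0007656
∂h/∂y = [30·(+0.27) − (-70)·(+0.28)] / -9600 = -0.002885
|∇h| = √(-0.0007656² + -0.002885²) = 0.002985
Seepage velocity v = K·i/n = 21.0 × 0.002985 / 0.29 = 0.2162 m/day.
t = 1000 / 0.2162 = 4625 days = 12.7 years.

13 years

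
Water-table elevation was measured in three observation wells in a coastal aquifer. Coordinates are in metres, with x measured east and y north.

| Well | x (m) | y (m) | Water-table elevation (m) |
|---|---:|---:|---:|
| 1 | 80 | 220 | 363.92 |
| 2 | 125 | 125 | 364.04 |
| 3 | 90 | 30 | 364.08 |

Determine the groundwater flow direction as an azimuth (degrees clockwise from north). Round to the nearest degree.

308°

Differences from 1: to 2 (Δx, Δy, Δh) = (45, -95, +0.12); to 3 = (10, -190, +0.16).
Determinant of the coordinate differences = 45·(-190) − 10·(-95) = -7600.
∂h/∂x = [(+0.12)·(-190) − (+0.16)·(-95)] / -7600 = +0.001000
∂h/∂y = [45·(+0.16) − 10·(+0.12)] / -7600 = -0.0007895
Flow direction (−∇h) has components (-0.001000 E, +0.0007895 N).
Azimuth = atan2(E, N) = atan2(-0.001000, +0.0007895) = 308.3° ≈ 308°.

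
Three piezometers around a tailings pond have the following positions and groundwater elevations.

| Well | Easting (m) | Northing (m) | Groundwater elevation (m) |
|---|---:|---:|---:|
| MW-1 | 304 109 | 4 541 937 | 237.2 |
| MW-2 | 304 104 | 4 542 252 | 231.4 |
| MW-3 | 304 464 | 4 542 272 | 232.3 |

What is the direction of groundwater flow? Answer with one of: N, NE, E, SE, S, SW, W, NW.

N

With h = a·x + b·y + c and MW-1 as origin, the differences give:
  (-5)·a + 315·b = -5.8
  355·a + 335·b = -4.9
Eliminate b (×335 and ×315, subtract): -113500·a = -399.50 → a = ∂h/∂x = +0.003520
Back-substitute: b = ∂h/∂y = -0.01836.
Flow = −∇h = (-0.003520 east, +0.01836 north), which points north.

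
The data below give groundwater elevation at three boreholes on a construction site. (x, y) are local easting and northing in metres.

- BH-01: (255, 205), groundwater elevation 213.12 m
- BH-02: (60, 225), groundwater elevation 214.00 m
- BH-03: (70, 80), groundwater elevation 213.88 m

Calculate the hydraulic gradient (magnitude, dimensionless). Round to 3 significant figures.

0.00449

Differences from BH-01: to BH-02 (Δx, Δy, Δh) = (-195, 20, +0.88); to BH-03 = (-185, -125, +0.76).
Determinant of the coordinate differences = (-195)·(-125) − (-185)·20 = 28075.
∂h/∂x = [(+0.88)·(-125) − (+0.76)·20] / 28075 = -0.004459
∂h/∂y = [(-195)·(+0.76) − (-185)·(+0.88)] / 28075 = +0.0005200
|∇h| = √(-0.004459² + 0.0005200²) = 0.004489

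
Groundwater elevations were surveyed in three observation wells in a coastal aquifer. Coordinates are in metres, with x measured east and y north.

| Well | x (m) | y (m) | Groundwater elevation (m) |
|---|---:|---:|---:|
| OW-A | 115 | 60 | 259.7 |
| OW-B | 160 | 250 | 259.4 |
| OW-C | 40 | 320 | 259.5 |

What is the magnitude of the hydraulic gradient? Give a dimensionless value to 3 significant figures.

Three-point gradient (reference OW-A): Δ to OW-B = (45, 190, -0.3), Δ to OW-C = (-75, 260, -0.2).
∂h/∂x = -0.001541, ∂h/∂y = -0.001214 (det = 25950).
|∇h| = √(-0.001541² + -0.001214²) = 0.001962

0.00196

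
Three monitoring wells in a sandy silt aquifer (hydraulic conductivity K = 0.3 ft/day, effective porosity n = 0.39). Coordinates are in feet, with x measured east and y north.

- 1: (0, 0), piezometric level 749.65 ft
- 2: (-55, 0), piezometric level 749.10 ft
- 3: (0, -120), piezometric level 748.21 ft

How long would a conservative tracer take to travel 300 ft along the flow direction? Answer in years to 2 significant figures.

68 years

∂h/∂x = (749.10 − 749.65) / (-55 − 0) = +0.010000
∂h/∂y = (748.21 − 749.65) / (-120 − 0) = +0.01200
|∇h| = √(0.010000² + 0.01200²) = 0.01562
Seepage velocity v = K·i/n = 0.3 × 0.01562 / 0.39 = 0.01202 ft/day.
t = 300 / 0.01202 = 2.496e+04 days = 68.3 years.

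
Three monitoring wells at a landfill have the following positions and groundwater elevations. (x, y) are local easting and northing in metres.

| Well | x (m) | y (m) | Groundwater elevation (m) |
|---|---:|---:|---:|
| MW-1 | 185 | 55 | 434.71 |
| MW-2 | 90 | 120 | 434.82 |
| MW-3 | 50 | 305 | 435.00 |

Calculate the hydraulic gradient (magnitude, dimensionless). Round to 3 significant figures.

Taking MW-1 as reference: MW-2−MW-1 = (-95, 65, +0.11); MW-3−MW-1 = (-135, 250, +0.29).
Solve a·Δx + b·Δy = Δh: det = (-95)·250 − (-135)·65 = -14975.
∂h/∂x = [(+0.11)·250 − (+0.29)·65] / -14975 = -0.0005776
∂h/∂y = [(-95)·(+0.29) − (-135)·(+0.11)] / -14975 = +0.0008481
|∇h| = √(-0.0005776² + 0.0008481²) = 0.001026

0.00103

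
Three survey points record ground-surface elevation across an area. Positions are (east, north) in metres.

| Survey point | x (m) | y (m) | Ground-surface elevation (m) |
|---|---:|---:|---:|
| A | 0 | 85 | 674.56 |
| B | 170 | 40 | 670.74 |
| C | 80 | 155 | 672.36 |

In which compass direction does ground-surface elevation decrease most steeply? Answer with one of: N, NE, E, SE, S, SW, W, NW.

E

Differences from A: to B (Δx, Δy, Δh) = (170, -45, -3.82); to C = (80, 70, -2.20).
Determinant of the coordinate differences = 170·70 − 80·(-45) = 15500.
∂z/∂x = [(-3.82)·70 − (-2.20)·(-45)] / 15500 = -0.02364
∂z/∂y = [170·(-2.20) − 80·(-3.82)] / 15500 = -0.004413
Steepest decrease is along −∇f = (+0.02364 E, +0.004413 N) → east.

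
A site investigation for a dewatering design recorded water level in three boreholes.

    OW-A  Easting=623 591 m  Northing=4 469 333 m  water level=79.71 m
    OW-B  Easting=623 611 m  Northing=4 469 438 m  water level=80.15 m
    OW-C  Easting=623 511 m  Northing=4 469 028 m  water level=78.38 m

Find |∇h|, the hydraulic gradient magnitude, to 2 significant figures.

With h = a·x + b·y + c and OW-A as origin, the differences give:
  20·a + 105·b = +0.44
  (-80)·a + (-305)·b = -1.33
Eliminate b (×(-305) and ×105, subtract): 2300·a = 5.450 → a = ∂h/∂x = +0.002370
Back-substitute: b = ∂h/∂y = +0.003739.
|∇h| = √(0.002370² + 0.003739²) = 0.004427

0.0044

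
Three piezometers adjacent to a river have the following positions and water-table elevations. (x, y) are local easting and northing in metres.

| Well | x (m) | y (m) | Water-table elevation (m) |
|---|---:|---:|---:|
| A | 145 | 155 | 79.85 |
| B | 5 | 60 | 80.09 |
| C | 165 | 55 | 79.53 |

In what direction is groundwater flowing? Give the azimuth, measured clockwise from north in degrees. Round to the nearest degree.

Three-point gradient (reference A): Δ to B = (-140, -95, +0.24), Δ to C = (20, -100, -0.32).
∂h/∂x = -0.003421, ∂h/∂y = +0.002516 (det = 15900).
Flow direction (−∇h) has components (+0.003421 E, -0.002516 N).
Azimuth = atan2(E, N) = atan2(+0.003421, -0.002516) = 126.3° ≈ 126°.

126°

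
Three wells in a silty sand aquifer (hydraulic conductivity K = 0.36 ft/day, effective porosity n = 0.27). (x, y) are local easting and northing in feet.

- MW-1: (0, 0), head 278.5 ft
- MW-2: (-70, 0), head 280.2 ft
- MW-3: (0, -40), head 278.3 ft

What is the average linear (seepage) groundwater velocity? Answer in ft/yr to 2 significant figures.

∂h/∂x = (280.2 − 278.5) / (-70 − 0) = -0.02429
∂h/∂y = (278.3 − 278.5) / (-40 − 0) = +0.005000
|∇h| = √(-0.02429² + 0.005000²) = 0.0248
Seepage velocity v = K·i/n = 0.36 × 0.0248 / 0.27 = 0.03307 ft/day = 12.08 ft/yr.

12 ft/yr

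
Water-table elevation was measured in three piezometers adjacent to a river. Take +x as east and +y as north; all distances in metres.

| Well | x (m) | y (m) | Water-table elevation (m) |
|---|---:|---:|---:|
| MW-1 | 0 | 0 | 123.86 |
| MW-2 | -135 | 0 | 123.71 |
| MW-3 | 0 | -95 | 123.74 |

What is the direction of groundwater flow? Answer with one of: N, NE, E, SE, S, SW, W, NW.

SW

∂h/∂x = (123.71 − 123.86) / (-135 − 0) = +0.001111
∂h/∂y = (123.74 − 123.86) / (-95 − 0) = +0.001263
Flow = −∇h = (-0.001111 east, -0.001263 north), which points southwest.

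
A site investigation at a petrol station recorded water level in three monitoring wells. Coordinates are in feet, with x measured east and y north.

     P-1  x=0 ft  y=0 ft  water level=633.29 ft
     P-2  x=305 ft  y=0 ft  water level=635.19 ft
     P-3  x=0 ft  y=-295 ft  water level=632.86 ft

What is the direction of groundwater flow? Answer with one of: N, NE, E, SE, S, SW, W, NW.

W

∂h/∂x = (635.19 − 633.29) / (305 − 0) = +0.006230
∂h/∂y = (632.86 − 633.29) / (-295 − 0) = +0.001458
Flow = −∇h = (-0.006230 east, -0.001458 north), which points west.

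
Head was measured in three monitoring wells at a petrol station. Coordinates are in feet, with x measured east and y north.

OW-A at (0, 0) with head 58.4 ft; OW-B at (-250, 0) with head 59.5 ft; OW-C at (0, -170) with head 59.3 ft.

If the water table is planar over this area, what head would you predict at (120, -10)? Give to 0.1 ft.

57.9 ft

∂h/∂x = (59.5 − 58.4) / (-250 − 0) = -0.004400
∂h/∂y = (59.3 − 58.4) / (-170 − 0) = -0.005294
h(120, -10) = 58.4 + (-0.004400)·(120) + (-0.005294)·(-10) = 58.4 -0.528 +0.053 = 57.925 ft.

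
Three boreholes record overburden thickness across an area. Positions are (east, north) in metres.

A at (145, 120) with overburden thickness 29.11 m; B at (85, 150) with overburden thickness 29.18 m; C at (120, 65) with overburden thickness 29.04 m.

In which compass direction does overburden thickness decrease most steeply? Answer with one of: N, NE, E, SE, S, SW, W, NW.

With d = a·x + b·y + c and A as origin, the differences give:
  (-60)·a + 30·b = +0.07
  (-25)·a + (-55)·b = -0.07
Eliminate b (×(-55) and ×30, subtract): 4050·a = -1.750 → a = ∂d/∂x = -0.0004321
Back-substitute: b = ∂d/∂y = +0.001469.
Steepest decrease is along −∇f = (+0.0004321 E, -0.001469 N) → south.

S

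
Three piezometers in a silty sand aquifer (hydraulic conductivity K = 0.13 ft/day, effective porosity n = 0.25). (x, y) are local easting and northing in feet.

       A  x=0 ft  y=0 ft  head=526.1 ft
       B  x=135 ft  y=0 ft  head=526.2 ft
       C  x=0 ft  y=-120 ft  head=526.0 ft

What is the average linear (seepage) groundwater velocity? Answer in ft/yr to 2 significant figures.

0.21 ft/yr

∂h/∂x = (526.2 − 526.1) / (135 − 0) = +0.0007407
∂h/∂y = (526.0 − 526.1) / (-120 − 0) = +0.0008333
|∇h| = √(0.0007407² + 0.0008333²) = 0.001115
Seepage velocity v = K·i/n = 0.13 × 0.001115 / 0.25 = 0.0005798 ft/day = 0.2118 ft/yr.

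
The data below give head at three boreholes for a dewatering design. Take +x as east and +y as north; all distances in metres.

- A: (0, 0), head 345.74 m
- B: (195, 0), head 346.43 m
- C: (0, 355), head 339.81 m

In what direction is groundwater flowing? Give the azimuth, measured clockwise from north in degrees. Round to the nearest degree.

∂h/∂x = (346.43 − 345.74) / (195 − 0) = +0.003538
∂h/∂y = (339.81 − 345.74) / (355 − 0) = -0.01670
Flow direction (−∇h) has components (-0.003538 E, +0.01670 N).
Azimuth = atan2(E, N) = atan2(-0.003538, +0.01670) = 348.0° ≈ 348°.

348°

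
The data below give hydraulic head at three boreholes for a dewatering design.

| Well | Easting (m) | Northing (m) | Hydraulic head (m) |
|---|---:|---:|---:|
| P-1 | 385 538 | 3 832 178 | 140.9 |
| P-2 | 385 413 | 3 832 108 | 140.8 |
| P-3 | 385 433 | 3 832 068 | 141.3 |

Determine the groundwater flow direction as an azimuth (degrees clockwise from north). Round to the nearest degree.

Taking P-1 as reference: P-2−P-1 = (-125, -70, -0.1); P-3−P-1 = (-105, -110, +0.4).
Determinant of the coordinate differences = (-125)·(-110) − (-105)·(-70) = 6400.
∂h/∂x = [(-0.1)·(-110) − (+0.4)·(-70)] / 6400 = +0.006094
∂h/∂y = [(-125)·(+0.4) − (-105)·(-0.1)] / 6400 = -0.009453
Flow direction (−∇h) has components (-0.006094 E, +0.009453 N).
Azimuth = atan2(E, N) = atan2(-0.006094, +0.009453) = 327.2° ≈ 327°.

327°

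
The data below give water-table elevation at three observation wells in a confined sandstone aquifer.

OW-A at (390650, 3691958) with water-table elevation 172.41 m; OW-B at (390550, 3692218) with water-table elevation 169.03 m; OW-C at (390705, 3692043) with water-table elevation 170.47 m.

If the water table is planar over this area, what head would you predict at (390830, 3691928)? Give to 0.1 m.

171.2 m

With h = a·x + b·y + c and OW-A as origin, the differences give:
  (-100)·a + 260·b = -3.38
  55·a + 85·b = -1.94
Eliminate b (×85 and ×260, subtract): -22800·a = 217.100 → a = ∂h/∂x = -0.009522
Back-substitute: b = ∂h/∂y = -0.01666.
h(390830, 3691928) = 172.41 + (-0.009522)·(180) + (-0.01666)·(-30) = 172.41 -1.714 +0.500 = 171.196 m.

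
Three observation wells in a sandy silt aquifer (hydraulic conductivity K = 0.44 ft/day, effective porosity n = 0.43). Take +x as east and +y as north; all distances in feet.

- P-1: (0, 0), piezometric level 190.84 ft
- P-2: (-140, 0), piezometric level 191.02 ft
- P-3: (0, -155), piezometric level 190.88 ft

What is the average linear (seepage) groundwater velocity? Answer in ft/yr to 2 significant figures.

0.49 ft/yr

∂h/∂x = (191.02 − 190.84) / (-140 − 0) = -0.001286
∂h/∂y = (190.88 − 190.84) / (-155 − 0) = -0.0002581
|∇h| = √(-0.001286² + -0.0002581²) = 0.001312
Seepage velocity v = K·i/n = 0.44 × 0.001312 / 0.43 = 0.001343 ft/day = 0.4905 ft/yr.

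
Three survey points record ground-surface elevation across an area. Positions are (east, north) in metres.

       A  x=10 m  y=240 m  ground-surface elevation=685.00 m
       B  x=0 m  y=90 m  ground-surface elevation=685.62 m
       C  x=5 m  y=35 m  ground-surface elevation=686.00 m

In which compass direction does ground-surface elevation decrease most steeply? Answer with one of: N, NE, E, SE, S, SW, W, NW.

Differences from A: to B (Δx, Δy, Δh) = (-10, -150, +0.62); to C = (-5, -205, +1.00).
Determinant of the coordinate differences = (-10)·(-205) − (-5)·(-150) = 1300.
∂z/∂x = [(+0.62)·(-205) − (+1.00)·(-150)] / 1300 = +0.01762
∂z/∂y = [(-10)·(+1.00) − (-5)·(+0.62)] / 1300 = -0.005308
Steepest decrease is along −∇f = (-0.01762 E, +0.005308 N) → west.

W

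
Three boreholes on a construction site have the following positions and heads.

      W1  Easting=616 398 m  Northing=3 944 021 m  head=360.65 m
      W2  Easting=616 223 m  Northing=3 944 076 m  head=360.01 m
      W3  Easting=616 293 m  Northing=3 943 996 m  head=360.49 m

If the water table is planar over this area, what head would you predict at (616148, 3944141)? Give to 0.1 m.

359.6 m

With h = a·x + b·y + c and W1 as origin, the differences give:
  (-175)·a + 55·b = -0.64
  (-105)·a + (-25)·b = -0.16
Eliminate b (×(-25) and ×55, subtract): 10150·a = 24.800 → a = ∂h/∂x = +0.002443
Back-substitute: b = ∂h/∂y = -0.003862.
h(616148, 3944141) = 360.65 + (+0.002443)·(-250) + (-0.003862)·(120) = 360.65 -0.611 -0.463 = 359.576 m.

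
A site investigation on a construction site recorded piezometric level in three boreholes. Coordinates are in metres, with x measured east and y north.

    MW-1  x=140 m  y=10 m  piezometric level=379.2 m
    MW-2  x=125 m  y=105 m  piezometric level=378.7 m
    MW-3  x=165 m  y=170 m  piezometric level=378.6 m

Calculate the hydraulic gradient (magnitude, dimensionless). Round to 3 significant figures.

With h = a·x + b·y + c and MW-1 as origin, the differences give:
  (-15)·a + 95·b = -0.5
  25·a + 160·b = -0.6
Eliminate b (×160 and ×95, subtract): -4775·a = -23.00 → a = ∂h/∂x = +0.004817
Back-substitute: b = ∂h/∂y = -0.004503.
|∇h| = √(0.004817² + -0.004503²) = 0.006594

0.00659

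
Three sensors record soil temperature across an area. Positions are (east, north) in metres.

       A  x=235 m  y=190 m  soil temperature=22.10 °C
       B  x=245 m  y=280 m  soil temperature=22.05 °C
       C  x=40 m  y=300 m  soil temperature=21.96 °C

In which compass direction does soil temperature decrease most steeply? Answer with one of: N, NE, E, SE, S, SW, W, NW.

NW

With T = a·x + b·y + c and A as origin, the differences give:
  10·a + 90·b = -0.05
  (-195)·a + 110·b = -0.14
Eliminate b (×110 and ×90, subtract): 18650·a = 7.100 → a = ∂T/∂x = +0.0003807
Back-substitute: b = ∂T/∂y = -0.0005979.
Steepest decrease is along −∇f = (-0.0003807 E, +0.0005979 N) → northwest.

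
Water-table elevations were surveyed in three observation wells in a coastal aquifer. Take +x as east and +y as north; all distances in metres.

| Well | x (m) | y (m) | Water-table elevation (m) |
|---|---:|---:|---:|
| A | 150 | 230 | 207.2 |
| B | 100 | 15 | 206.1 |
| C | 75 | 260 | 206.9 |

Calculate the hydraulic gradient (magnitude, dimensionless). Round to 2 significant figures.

0.0067

Taking A as reference: B−A = (-50, -215, -1.1); C−A = (-75, 30, -0.3).
Solve a·Δx + b·Δy = Δh: det = (-50)·30 − (-75)·(-215) = -17625.
∂h/∂x = [(-1.1)·30 − (-0.3)·(-215)] / -17625 = +0.005532
∂h/∂y = [(-50)·(-0.3) − (-75)·(-1.1)] / -17625 = +0.003830
|∇h| = √(0.005532² + 0.003830²) = 0.006728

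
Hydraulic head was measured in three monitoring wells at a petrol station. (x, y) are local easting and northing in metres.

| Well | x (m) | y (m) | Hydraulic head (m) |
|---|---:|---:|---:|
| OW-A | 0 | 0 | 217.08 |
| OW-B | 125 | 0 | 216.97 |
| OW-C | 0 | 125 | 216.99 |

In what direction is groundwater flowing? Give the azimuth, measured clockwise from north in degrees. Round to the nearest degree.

051°

∂h/∂x = (216.97 − 217.08) / (125 − 0) = -0.0008800
∂h/∂y = (216.99 − 217.08) / (125 − 0) = -0.0007200
Flow direction (−∇h) has components (+0.0008800 E, +0.0007200 N).
Azimuth = atan2(E, N) = atan2(+0.0008800, +0.0007200) = 50.7° ≈ 051°.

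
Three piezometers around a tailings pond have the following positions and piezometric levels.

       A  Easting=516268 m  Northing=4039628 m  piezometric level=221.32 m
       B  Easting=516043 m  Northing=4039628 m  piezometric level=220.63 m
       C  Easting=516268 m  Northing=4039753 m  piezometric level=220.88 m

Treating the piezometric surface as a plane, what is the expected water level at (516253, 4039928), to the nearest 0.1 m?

∂h/∂x = (220.63 − 221.32) / (516043 − 516268) = +0.003067
∂h/∂y = (220.88 − 221.32) / (4039753 − 4039628) = -0.003520
h(516253, 4039928) = 221.32 + (+0.003067)·(-15) + (-0.003520)·(300) = 221.32 -0.046 -1.056 = 220.218 m.

220.2 m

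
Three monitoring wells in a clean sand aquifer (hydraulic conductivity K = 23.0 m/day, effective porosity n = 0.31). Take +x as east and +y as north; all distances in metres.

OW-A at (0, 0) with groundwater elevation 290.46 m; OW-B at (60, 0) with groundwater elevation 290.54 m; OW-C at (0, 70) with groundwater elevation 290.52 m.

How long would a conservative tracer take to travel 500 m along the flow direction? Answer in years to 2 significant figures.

∂h/∂x = (290.54 − 290.46) / (60 − 0) = +0.001333
∂h/∂y = (290.52 − 290.46) / (70 − 0) = +0.0008571
|∇h| = √(0.001333² + 0.0008571²) = 0.001585
Seepage velocity v = K·i/n = 23.0 × 0.001585 / 0.31 = 0.1176 m/day.
t = 500 / 0.1176 = 4252 days = 11.6 years.

12 years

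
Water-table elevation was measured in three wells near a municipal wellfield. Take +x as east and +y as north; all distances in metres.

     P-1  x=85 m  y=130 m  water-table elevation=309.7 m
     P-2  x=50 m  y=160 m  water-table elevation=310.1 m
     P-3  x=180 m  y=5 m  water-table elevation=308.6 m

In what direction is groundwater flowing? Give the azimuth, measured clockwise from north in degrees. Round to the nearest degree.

With h = a·x + b·y + c and P-1 as origin, the differences give:
  (-35)·a + 30·b = +0.4
  95·a + (-125)·b = -1.1
Eliminate b (×(-125) and ×30, subtract): 1525·a = -17.00 → a = ∂h/∂x = -0.01115
Back-substitute: b = ∂h/∂y = +0.0003279.
Flow direction (−∇h) has components (+0.01115 E, -0.0003279 N).
Azimuth = atan2(E, N) = atan2(+0.01115, -0.0003279) = 91.7° ≈ 092°.

092°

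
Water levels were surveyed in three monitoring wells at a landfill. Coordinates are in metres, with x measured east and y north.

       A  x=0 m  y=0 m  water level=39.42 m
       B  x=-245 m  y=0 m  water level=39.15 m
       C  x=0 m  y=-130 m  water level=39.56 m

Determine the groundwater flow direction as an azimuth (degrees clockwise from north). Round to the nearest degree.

∂h/∂x = (39.15 − 39.42) / (-245 − 0) = +0.001102
∂h/∂y = (39.56 − 39.42) / (-130 − 0) = -0.001077
Flow direction (−∇h) has components (-0.001102 E, +0.001077 N).
Azimuth = atan2(E, N) = atan2(-0.001102, +0.001077) = 314.3° ≈ 314°.

314°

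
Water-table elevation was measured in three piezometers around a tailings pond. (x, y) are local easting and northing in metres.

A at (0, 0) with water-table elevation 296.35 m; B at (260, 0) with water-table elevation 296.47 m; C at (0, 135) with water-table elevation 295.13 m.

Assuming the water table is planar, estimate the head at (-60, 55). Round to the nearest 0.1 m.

∂h/∂x = (296.47 − 296.35) / (260 − 0) = +0.0004615
∂h/∂y = (295.13 − 296.35) / (135 − 0) = -0.009037
h(-60, 55) = 296.35 + (+0.0004615)·(-60) + (-0.009037)·(55) = 296.35 -0.028 -0.497 = 295.825 m.

295.8 m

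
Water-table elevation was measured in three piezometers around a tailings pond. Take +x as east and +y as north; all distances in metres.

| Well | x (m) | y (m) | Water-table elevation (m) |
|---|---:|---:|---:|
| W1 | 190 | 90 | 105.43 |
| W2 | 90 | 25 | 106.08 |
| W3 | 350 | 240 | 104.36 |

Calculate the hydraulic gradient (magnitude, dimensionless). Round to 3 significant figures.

With h = a·x + b·y + c and W1 as origin, the differences give:
  (-100)·a + (-65)·b = +0.65
  160·a + 150·b = -1.07
Eliminate b (×150 and ×(-65), subtract): -4600·a = 27.950 → a = ∂h/∂x = -0.006076
Back-substitute: b = ∂h/∂y = -0.0006522.
|∇h| = √(-0.006076² + -0.0006522²) = 0.006111

0.00611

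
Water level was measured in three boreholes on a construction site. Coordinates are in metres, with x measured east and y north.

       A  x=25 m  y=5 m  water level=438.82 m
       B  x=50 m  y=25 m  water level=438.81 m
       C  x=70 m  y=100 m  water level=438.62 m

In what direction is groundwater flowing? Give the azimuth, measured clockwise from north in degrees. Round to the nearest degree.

326°

Taking A as reference: B−A = (25, 20, -0.01); C−A = (45, 95, -0.20).
Determinant of the coordinate differences = 25·95 − 45·20 = 1475.
∂h/∂x = [(-0.01)·95 − (-0.20)·20] / 1475 = +0.002068
∂h/∂y = [25·(-0.20) − 45·(-0.01)] / 1475 = -0.003085
Flow direction (−∇h) has components (-0.002068 E, +0.003085 N).
Azimuth = atan2(E, N) = atan2(-0.002068, +0.003085) = 326.2° ≈ 326°.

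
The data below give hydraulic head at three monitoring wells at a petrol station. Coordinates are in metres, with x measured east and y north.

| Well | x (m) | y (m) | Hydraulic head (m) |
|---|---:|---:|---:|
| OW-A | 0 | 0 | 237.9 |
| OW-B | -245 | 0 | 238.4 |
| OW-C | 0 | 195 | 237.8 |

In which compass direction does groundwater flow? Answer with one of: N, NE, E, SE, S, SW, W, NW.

∂h/∂x = (238.4 − 237.9) / (-245 − 0) = -0.002041
∂h/∂y = (237.8 − 237.9) / (195 − 0) = -0.0005128
Flow = −∇h = (+0.002041 east, +0.0005128 north), which points east.

E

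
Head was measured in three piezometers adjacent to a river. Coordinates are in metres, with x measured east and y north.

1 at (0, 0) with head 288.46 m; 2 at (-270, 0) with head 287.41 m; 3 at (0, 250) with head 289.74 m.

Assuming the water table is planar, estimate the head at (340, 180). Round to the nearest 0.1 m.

∂h/∂x = (287.41 − 288.46) / (-270 − 0) = +0.003889
∂h/∂y = (289.74 − 288.46) / (250 − 0) = +0.005120
h(340, 180) = 288.46 + (+0.003889)·(340) + (+0.005120)·(180) = 288.46 +1.322 +0.922 = 290.704 m.

290.7 m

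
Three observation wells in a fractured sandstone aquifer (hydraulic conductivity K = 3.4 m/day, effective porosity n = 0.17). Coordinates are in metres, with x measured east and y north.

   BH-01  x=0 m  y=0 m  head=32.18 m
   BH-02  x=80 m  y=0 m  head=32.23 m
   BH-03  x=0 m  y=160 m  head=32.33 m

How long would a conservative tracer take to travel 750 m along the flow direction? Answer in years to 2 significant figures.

∂h/∂x = (32.23 − 32.18) / (80 − 0) = +0.0006250
∂h/∂y = (32.33 − 32.18) / (160 − 0) = +0.0009375
|∇h| = √(0.0006250² + 0.0009375²) = 0.001127
Seepage velocity v = K·i/n = 3.4 × 0.001127 / 0.17 = 0.02254 m/day.
t = 750 / 0.02254 = 3.327e+04 days = 91.1 years.

91 years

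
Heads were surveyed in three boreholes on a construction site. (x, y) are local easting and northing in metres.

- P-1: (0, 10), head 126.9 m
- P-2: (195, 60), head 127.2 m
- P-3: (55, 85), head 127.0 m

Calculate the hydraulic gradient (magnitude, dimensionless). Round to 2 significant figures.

Differences from P-1: to P-2 (Δx, Δy, Δh) = (195, 50, +0.3); to P-3 = (55, 75, +0.1).
Determinant of the coordinate differences = 195·75 − 55·50 = 11875.
∂h/∂x = [(+0.3)·75 − (+0.1)·50] / 11875 = +0.001474
∂h/∂y = [195·(+0.1) − 55·(+0.3)] / 11875 = +0.0002526
|∇h| = √(0.001474² + 0.0002526²) = 0.001495

0.0015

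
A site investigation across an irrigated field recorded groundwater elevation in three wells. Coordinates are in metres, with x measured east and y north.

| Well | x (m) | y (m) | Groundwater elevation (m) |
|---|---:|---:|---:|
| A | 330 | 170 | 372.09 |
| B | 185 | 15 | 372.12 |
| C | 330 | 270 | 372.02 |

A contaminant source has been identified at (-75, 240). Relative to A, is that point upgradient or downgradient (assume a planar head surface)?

Differences from A: to B (Δx, Δy, Δh) = (-145, -155, +0.03); to C = (0, 100, -0.07).
Determinant of the coordinate differences = (-145)·100 − 0·(-155) = -14500.
∂h/∂x = [(+0.03)·100 − (-0.07)·(-155)] / -14500 = +0.0005414
∂h/∂y = [(-145)·(-0.07) − 0·(+0.03)] / -14500 = -0.0007000
Head at (-75, 240) = 372.09 + (+0.0005414)·(-405) + (-0.0007000)·(70) = 371.82 m.
That is lower than the 372.09 m at A, so the point is downgradient.

downgradient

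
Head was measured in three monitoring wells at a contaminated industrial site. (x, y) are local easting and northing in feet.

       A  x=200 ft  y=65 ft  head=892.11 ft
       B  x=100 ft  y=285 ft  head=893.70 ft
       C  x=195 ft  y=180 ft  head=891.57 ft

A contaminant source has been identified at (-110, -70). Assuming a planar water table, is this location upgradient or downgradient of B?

upgradient

Three-point gradient (reference A): Δ to B = (-100, 220, +1.59), Δ to C = (-5, 115, -0.54).
∂h/∂x = -0.02900, ∂h/∂y = -0.005957 (det = -10400).
Head at (-110, -70) = 892.11 + (-0.02900)·(-310) + (-0.005957)·(-135) = 901.91 ft.
That is higher than the 893.70 ft at B, so the point is upgradient.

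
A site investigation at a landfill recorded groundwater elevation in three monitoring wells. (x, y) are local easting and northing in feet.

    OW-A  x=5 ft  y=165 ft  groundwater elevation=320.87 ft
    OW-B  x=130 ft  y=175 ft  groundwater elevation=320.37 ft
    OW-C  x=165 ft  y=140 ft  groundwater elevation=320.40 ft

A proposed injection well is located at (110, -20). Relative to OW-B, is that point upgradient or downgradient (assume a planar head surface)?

upgradient

With h = a·x + b·y + c and OW-A as origin, the differences give:
  125·a + 10·b = -0.50
  160·a + (-25)·b = -0.47
Eliminate b (×(-25) and ×10, subtract): -4725·a = 17.200 → a = ∂h/∂x = -0.003640
Back-substitute: b = ∂h/∂y = -0.004497.
Head at (110, -20) = 320.87 + (-0.003640)·(105) + (-0.004497)·(-185) = 321.32 ft.
That is higher than the 320.37 ft at OW-B, so the point is upgradient.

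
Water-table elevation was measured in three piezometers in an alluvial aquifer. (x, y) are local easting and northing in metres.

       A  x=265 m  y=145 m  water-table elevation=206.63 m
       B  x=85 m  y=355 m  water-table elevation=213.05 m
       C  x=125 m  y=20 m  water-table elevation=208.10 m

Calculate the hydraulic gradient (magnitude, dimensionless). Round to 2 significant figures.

Differences from A: to B (Δx, Δy, Δh) = (-180, 210, +6.42); to C = (-140, -125, +1.47).
Determinant of the coordinate differences = (-180)·(-125) − (-140)·210 = 51900.
∂h/∂x = [(+6.42)·(-125) − (+1.47)·210] / 51900 = -0.02141
∂h/∂y = [(-180)·(+1.47) − (-140)·(+6.42)] / 51900 = +0.01222
|∇h| = √(-0.02141² + 0.01222²) = 0.02465

0.025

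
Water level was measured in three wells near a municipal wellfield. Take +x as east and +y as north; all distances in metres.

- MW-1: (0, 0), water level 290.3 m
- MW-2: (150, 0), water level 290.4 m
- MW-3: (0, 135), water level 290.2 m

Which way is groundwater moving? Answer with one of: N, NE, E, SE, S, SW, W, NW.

NW

∂h/∂x = (290.4 − 290.3) / (150 − 0) = +0.0006667
∂h/∂y = (290.2 − 290.3) / (135 − 0) = -0.0007407
Flow = −∇h = (-0.0006667 east, +0.0007407 north), which points northwest.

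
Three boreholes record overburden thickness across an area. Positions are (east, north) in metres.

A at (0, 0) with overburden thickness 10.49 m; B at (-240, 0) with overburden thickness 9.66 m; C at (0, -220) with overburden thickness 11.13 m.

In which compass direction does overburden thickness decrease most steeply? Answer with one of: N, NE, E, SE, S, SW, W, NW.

∂d/∂x = (9.66 − 10.49) / (-240 − 0) = +0.003458
∂d/∂y = (11.13 − 10.49) / (-220 − 0) = -0.002909
Steepest decrease is along −∇f = (-0.003458 E, +0.002909 N) → northwest.

NW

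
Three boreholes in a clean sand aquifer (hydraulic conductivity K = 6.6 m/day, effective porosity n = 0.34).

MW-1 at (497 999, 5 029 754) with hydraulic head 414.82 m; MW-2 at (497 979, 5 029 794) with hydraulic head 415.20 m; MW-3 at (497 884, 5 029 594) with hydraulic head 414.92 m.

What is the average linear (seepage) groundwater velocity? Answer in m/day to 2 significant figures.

Taking MW-1 as reference: MW-2−MW-1 = (-20, 40, +0.38); MW-3−MW-1 = (-115, -160, +0.10).
Solve a·Δx + b·Δy = Δh: det = (-20)·(-160) − (-115)·40 = 7800.
∂h/∂x = [(+0.38)·(-160) − (+0.10)·40] / 7800 = -0.008308
∂h/∂y = [(-20)·(+0.10) − (-115)·(+0.38)] / 7800 = +0.005346
|∇h| = √(-0.008308² + 0.005346²) = 0.009879
Seepage velocity v = K·i/n = 6.6 × 0.009879 / 0.34 = 0.1918 m/day.

0.19 m/day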